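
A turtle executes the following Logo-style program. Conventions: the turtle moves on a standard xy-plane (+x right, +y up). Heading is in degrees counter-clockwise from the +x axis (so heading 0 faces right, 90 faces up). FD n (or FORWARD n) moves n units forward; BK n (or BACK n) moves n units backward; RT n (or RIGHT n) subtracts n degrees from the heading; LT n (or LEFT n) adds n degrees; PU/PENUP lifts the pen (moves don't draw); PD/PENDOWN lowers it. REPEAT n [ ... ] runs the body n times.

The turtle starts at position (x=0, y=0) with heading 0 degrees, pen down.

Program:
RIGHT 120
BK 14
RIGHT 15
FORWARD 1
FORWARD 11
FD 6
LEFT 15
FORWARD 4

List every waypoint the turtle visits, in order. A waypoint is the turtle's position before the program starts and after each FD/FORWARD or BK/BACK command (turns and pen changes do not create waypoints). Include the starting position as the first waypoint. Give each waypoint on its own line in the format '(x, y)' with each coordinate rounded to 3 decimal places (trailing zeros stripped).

Executing turtle program step by step:
Start: pos=(0,0), heading=0, pen down
RT 120: heading 0 -> 240
BK 14: (0,0) -> (7,12.124) [heading=240, draw]
RT 15: heading 240 -> 225
FD 1: (7,12.124) -> (6.293,11.417) [heading=225, draw]
FD 11: (6.293,11.417) -> (-1.485,3.639) [heading=225, draw]
FD 6: (-1.485,3.639) -> (-5.728,-0.604) [heading=225, draw]
LT 15: heading 225 -> 240
FD 4: (-5.728,-0.604) -> (-7.728,-4.068) [heading=240, draw]
Final: pos=(-7.728,-4.068), heading=240, 5 segment(s) drawn
Waypoints (6 total):
(0, 0)
(7, 12.124)
(6.293, 11.417)
(-1.485, 3.639)
(-5.728, -0.604)
(-7.728, -4.068)

Answer: (0, 0)
(7, 12.124)
(6.293, 11.417)
(-1.485, 3.639)
(-5.728, -0.604)
(-7.728, -4.068)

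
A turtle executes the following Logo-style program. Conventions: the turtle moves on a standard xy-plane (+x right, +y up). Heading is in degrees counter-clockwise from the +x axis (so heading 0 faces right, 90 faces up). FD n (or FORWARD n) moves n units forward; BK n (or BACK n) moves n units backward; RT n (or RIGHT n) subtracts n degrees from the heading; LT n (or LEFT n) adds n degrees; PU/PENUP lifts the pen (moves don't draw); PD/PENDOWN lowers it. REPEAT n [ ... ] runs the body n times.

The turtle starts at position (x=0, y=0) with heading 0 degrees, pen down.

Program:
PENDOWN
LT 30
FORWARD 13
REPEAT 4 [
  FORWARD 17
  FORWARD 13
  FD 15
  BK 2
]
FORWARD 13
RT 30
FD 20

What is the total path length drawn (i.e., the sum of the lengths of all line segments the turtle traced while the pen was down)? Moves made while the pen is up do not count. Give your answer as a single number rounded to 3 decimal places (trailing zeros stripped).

Executing turtle program step by step:
Start: pos=(0,0), heading=0, pen down
PD: pen down
LT 30: heading 0 -> 30
FD 13: (0,0) -> (11.258,6.5) [heading=30, draw]
REPEAT 4 [
  -- iteration 1/4 --
  FD 17: (11.258,6.5) -> (25.981,15) [heading=30, draw]
  FD 13: (25.981,15) -> (37.239,21.5) [heading=30, draw]
  FD 15: (37.239,21.5) -> (50.229,29) [heading=30, draw]
  BK 2: (50.229,29) -> (48.497,28) [heading=30, draw]
  -- iteration 2/4 --
  FD 17: (48.497,28) -> (63.22,36.5) [heading=30, draw]
  FD 13: (63.22,36.5) -> (74.478,43) [heading=30, draw]
  FD 15: (74.478,43) -> (87.469,50.5) [heading=30, draw]
  BK 2: (87.469,50.5) -> (85.737,49.5) [heading=30, draw]
  -- iteration 3/4 --
  FD 17: (85.737,49.5) -> (100.459,58) [heading=30, draw]
  FD 13: (100.459,58) -> (111.717,64.5) [heading=30, draw]
  FD 15: (111.717,64.5) -> (124.708,72) [heading=30, draw]
  BK 2: (124.708,72) -> (122.976,71) [heading=30, draw]
  -- iteration 4/4 --
  FD 17: (122.976,71) -> (137.698,79.5) [heading=30, draw]
  FD 13: (137.698,79.5) -> (148.956,86) [heading=30, draw]
  FD 15: (148.956,86) -> (161.947,93.5) [heading=30, draw]
  BK 2: (161.947,93.5) -> (160.215,92.5) [heading=30, draw]
]
FD 13: (160.215,92.5) -> (171.473,99) [heading=30, draw]
RT 30: heading 30 -> 0
FD 20: (171.473,99) -> (191.473,99) [heading=0, draw]
Final: pos=(191.473,99), heading=0, 19 segment(s) drawn

Segment lengths:
  seg 1: (0,0) -> (11.258,6.5), length = 13
  seg 2: (11.258,6.5) -> (25.981,15), length = 17
  seg 3: (25.981,15) -> (37.239,21.5), length = 13
  seg 4: (37.239,21.5) -> (50.229,29), length = 15
  seg 5: (50.229,29) -> (48.497,28), length = 2
  seg 6: (48.497,28) -> (63.22,36.5), length = 17
  seg 7: (63.22,36.5) -> (74.478,43), length = 13
  seg 8: (74.478,43) -> (87.469,50.5), length = 15
  seg 9: (87.469,50.5) -> (85.737,49.5), length = 2
  seg 10: (85.737,49.5) -> (100.459,58), length = 17
  seg 11: (100.459,58) -> (111.717,64.5), length = 13
  seg 12: (111.717,64.5) -> (124.708,72), length = 15
  seg 13: (124.708,72) -> (122.976,71), length = 2
  seg 14: (122.976,71) -> (137.698,79.5), length = 17
  seg 15: (137.698,79.5) -> (148.956,86), length = 13
  seg 16: (148.956,86) -> (161.947,93.5), length = 15
  seg 17: (161.947,93.5) -> (160.215,92.5), length = 2
  seg 18: (160.215,92.5) -> (171.473,99), length = 13
  seg 19: (171.473,99) -> (191.473,99), length = 20
Total = 234

Answer: 234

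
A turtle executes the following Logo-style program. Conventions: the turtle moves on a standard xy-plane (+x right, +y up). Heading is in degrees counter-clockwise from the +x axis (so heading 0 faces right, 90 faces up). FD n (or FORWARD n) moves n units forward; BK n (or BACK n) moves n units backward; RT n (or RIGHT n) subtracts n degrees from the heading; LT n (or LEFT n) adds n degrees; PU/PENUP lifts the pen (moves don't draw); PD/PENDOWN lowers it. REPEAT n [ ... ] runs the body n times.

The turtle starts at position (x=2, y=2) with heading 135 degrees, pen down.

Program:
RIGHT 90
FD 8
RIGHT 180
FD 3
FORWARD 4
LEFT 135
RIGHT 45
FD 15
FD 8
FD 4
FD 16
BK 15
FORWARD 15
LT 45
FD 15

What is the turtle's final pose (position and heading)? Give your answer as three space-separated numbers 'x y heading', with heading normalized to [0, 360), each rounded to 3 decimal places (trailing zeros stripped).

Answer: 48.113 -27.698 0

Derivation:
Executing turtle program step by step:
Start: pos=(2,2), heading=135, pen down
RT 90: heading 135 -> 45
FD 8: (2,2) -> (7.657,7.657) [heading=45, draw]
RT 180: heading 45 -> 225
FD 3: (7.657,7.657) -> (5.536,5.536) [heading=225, draw]
FD 4: (5.536,5.536) -> (2.707,2.707) [heading=225, draw]
LT 135: heading 225 -> 0
RT 45: heading 0 -> 315
FD 15: (2.707,2.707) -> (13.314,-7.899) [heading=315, draw]
FD 8: (13.314,-7.899) -> (18.971,-13.556) [heading=315, draw]
FD 4: (18.971,-13.556) -> (21.799,-16.385) [heading=315, draw]
FD 16: (21.799,-16.385) -> (33.113,-27.698) [heading=315, draw]
BK 15: (33.113,-27.698) -> (22.506,-17.092) [heading=315, draw]
FD 15: (22.506,-17.092) -> (33.113,-27.698) [heading=315, draw]
LT 45: heading 315 -> 0
FD 15: (33.113,-27.698) -> (48.113,-27.698) [heading=0, draw]
Final: pos=(48.113,-27.698), heading=0, 10 segment(s) drawn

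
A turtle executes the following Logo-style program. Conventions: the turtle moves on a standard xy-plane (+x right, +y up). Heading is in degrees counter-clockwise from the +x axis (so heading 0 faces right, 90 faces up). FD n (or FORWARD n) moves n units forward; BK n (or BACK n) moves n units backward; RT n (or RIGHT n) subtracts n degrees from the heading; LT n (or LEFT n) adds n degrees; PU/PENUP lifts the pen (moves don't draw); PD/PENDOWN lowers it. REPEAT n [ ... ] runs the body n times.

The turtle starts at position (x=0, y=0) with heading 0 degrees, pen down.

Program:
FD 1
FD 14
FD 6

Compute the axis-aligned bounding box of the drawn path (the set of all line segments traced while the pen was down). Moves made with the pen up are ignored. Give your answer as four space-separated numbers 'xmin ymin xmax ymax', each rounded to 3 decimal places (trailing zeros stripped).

Executing turtle program step by step:
Start: pos=(0,0), heading=0, pen down
FD 1: (0,0) -> (1,0) [heading=0, draw]
FD 14: (1,0) -> (15,0) [heading=0, draw]
FD 6: (15,0) -> (21,0) [heading=0, draw]
Final: pos=(21,0), heading=0, 3 segment(s) drawn

Segment endpoints: x in {0, 1, 15, 21}, y in {0}
xmin=0, ymin=0, xmax=21, ymax=0

Answer: 0 0 21 0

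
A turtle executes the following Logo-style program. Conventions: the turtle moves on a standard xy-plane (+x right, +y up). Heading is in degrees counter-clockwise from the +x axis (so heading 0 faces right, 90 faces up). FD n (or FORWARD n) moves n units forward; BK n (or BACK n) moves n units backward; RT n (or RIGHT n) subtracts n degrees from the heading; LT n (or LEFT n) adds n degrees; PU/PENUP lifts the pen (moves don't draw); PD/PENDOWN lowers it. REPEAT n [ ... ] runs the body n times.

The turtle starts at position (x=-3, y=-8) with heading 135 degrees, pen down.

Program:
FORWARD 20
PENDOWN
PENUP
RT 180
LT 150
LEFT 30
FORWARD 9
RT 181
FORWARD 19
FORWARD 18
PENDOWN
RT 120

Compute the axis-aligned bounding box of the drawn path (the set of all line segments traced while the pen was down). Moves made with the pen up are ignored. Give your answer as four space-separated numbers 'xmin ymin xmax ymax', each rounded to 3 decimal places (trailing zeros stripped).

Answer: -17.142 -8 -3 6.142

Derivation:
Executing turtle program step by step:
Start: pos=(-3,-8), heading=135, pen down
FD 20: (-3,-8) -> (-17.142,6.142) [heading=135, draw]
PD: pen down
PU: pen up
RT 180: heading 135 -> 315
LT 150: heading 315 -> 105
LT 30: heading 105 -> 135
FD 9: (-17.142,6.142) -> (-23.506,12.506) [heading=135, move]
RT 181: heading 135 -> 314
FD 19: (-23.506,12.506) -> (-10.308,-1.161) [heading=314, move]
FD 18: (-10.308,-1.161) -> (2.196,-14.109) [heading=314, move]
PD: pen down
RT 120: heading 314 -> 194
Final: pos=(2.196,-14.109), heading=194, 1 segment(s) drawn

Segment endpoints: x in {-17.142, -3}, y in {-8, 6.142}
xmin=-17.142, ymin=-8, xmax=-3, ymax=6.142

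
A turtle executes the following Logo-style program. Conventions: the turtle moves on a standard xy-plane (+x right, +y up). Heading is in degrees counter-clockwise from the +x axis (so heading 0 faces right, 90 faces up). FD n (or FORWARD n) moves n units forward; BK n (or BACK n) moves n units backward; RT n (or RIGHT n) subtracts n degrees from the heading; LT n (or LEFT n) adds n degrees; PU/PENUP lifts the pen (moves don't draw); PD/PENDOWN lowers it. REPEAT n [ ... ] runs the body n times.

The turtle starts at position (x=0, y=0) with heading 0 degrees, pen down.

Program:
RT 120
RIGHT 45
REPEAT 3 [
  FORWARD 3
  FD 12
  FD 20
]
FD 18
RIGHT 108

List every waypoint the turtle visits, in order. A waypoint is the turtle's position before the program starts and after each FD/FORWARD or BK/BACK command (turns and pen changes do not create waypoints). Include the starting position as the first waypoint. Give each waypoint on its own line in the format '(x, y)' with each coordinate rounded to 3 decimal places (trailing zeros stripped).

Executing turtle program step by step:
Start: pos=(0,0), heading=0, pen down
RT 120: heading 0 -> 240
RT 45: heading 240 -> 195
REPEAT 3 [
  -- iteration 1/3 --
  FD 3: (0,0) -> (-2.898,-0.776) [heading=195, draw]
  FD 12: (-2.898,-0.776) -> (-14.489,-3.882) [heading=195, draw]
  FD 20: (-14.489,-3.882) -> (-33.807,-9.059) [heading=195, draw]
  -- iteration 2/3 --
  FD 3: (-33.807,-9.059) -> (-36.705,-9.835) [heading=195, draw]
  FD 12: (-36.705,-9.835) -> (-48.296,-12.941) [heading=195, draw]
  FD 20: (-48.296,-12.941) -> (-67.615,-18.117) [heading=195, draw]
  -- iteration 3/3 --
  FD 3: (-67.615,-18.117) -> (-70.513,-18.894) [heading=195, draw]
  FD 12: (-70.513,-18.894) -> (-82.104,-22) [heading=195, draw]
  FD 20: (-82.104,-22) -> (-101.422,-27.176) [heading=195, draw]
]
FD 18: (-101.422,-27.176) -> (-118.809,-31.835) [heading=195, draw]
RT 108: heading 195 -> 87
Final: pos=(-118.809,-31.835), heading=87, 10 segment(s) drawn
Waypoints (11 total):
(0, 0)
(-2.898, -0.776)
(-14.489, -3.882)
(-33.807, -9.059)
(-36.705, -9.835)
(-48.296, -12.941)
(-67.615, -18.117)
(-70.513, -18.894)
(-82.104, -22)
(-101.422, -27.176)
(-118.809, -31.835)

Answer: (0, 0)
(-2.898, -0.776)
(-14.489, -3.882)
(-33.807, -9.059)
(-36.705, -9.835)
(-48.296, -12.941)
(-67.615, -18.117)
(-70.513, -18.894)
(-82.104, -22)
(-101.422, -27.176)
(-118.809, -31.835)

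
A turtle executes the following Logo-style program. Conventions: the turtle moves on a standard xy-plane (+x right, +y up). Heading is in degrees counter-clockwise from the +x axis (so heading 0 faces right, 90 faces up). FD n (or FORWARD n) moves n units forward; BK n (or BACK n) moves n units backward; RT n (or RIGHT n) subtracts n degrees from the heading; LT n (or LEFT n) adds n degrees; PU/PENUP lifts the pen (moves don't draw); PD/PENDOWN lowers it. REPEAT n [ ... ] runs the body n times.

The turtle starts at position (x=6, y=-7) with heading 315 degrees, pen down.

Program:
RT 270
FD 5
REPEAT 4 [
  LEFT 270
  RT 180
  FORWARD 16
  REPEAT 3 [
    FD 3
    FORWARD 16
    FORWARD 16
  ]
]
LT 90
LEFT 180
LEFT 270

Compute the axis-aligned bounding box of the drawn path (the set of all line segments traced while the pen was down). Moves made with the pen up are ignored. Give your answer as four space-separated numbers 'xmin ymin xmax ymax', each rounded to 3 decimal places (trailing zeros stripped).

Executing turtle program step by step:
Start: pos=(6,-7), heading=315, pen down
RT 270: heading 315 -> 45
FD 5: (6,-7) -> (9.536,-3.464) [heading=45, draw]
REPEAT 4 [
  -- iteration 1/4 --
  LT 270: heading 45 -> 315
  RT 180: heading 315 -> 135
  FD 16: (9.536,-3.464) -> (-1.778,7.849) [heading=135, draw]
  REPEAT 3 [
    -- iteration 1/3 --
    FD 3: (-1.778,7.849) -> (-3.899,9.971) [heading=135, draw]
    FD 16: (-3.899,9.971) -> (-15.213,21.284) [heading=135, draw]
    FD 16: (-15.213,21.284) -> (-26.527,32.598) [heading=135, draw]
    -- iteration 2/3 --
    FD 3: (-26.527,32.598) -> (-28.648,34.719) [heading=135, draw]
    FD 16: (-28.648,34.719) -> (-39.962,46.033) [heading=135, draw]
    FD 16: (-39.962,46.033) -> (-51.276,57.347) [heading=135, draw]
    -- iteration 3/3 --
    FD 3: (-51.276,57.347) -> (-53.397,59.468) [heading=135, draw]
    FD 16: (-53.397,59.468) -> (-64.711,70.782) [heading=135, draw]
    FD 16: (-64.711,70.782) -> (-76.024,82.095) [heading=135, draw]
  ]
  -- iteration 2/4 --
  LT 270: heading 135 -> 45
  RT 180: heading 45 -> 225
  FD 16: (-76.024,82.095) -> (-87.338,70.782) [heading=225, draw]
  REPEAT 3 [
    -- iteration 1/3 --
    FD 3: (-87.338,70.782) -> (-89.459,68.66) [heading=225, draw]
    FD 16: (-89.459,68.66) -> (-100.773,57.347) [heading=225, draw]
    FD 16: (-100.773,57.347) -> (-112.087,46.033) [heading=225, draw]
    -- iteration 2/3 --
    FD 3: (-112.087,46.033) -> (-114.208,43.912) [heading=225, draw]
    FD 16: (-114.208,43.912) -> (-125.522,32.598) [heading=225, draw]
    FD 16: (-125.522,32.598) -> (-136.836,21.284) [heading=225, draw]
    -- iteration 3/3 --
    FD 3: (-136.836,21.284) -> (-138.957,19.163) [heading=225, draw]
    FD 16: (-138.957,19.163) -> (-150.271,7.849) [heading=225, draw]
    FD 16: (-150.271,7.849) -> (-161.584,-3.464) [heading=225, draw]
  ]
  -- iteration 3/4 --
  LT 270: heading 225 -> 135
  RT 180: heading 135 -> 315
  FD 16: (-161.584,-3.464) -> (-150.271,-14.778) [heading=315, draw]
  REPEAT 3 [
    -- iteration 1/3 --
    FD 3: (-150.271,-14.778) -> (-148.149,-16.899) [heading=315, draw]
    FD 16: (-148.149,-16.899) -> (-136.836,-28.213) [heading=315, draw]
    FD 16: (-136.836,-28.213) -> (-125.522,-39.527) [heading=315, draw]
    -- iteration 2/3 --
    FD 3: (-125.522,-39.527) -> (-123.401,-41.648) [heading=315, draw]
    FD 16: (-123.401,-41.648) -> (-112.087,-52.962) [heading=315, draw]
    FD 16: (-112.087,-52.962) -> (-100.773,-64.276) [heading=315, draw]
    -- iteration 3/3 --
    FD 3: (-100.773,-64.276) -> (-98.652,-66.397) [heading=315, draw]
    FD 16: (-98.652,-66.397) -> (-87.338,-77.711) [heading=315, draw]
    FD 16: (-87.338,-77.711) -> (-76.024,-89.024) [heading=315, draw]
  ]
  -- iteration 4/4 --
  LT 270: heading 315 -> 225
  RT 180: heading 225 -> 45
  FD 16: (-76.024,-89.024) -> (-64.711,-77.711) [heading=45, draw]
  REPEAT 3 [
    -- iteration 1/3 --
    FD 3: (-64.711,-77.711) -> (-62.589,-75.589) [heading=45, draw]
    FD 16: (-62.589,-75.589) -> (-51.276,-64.276) [heading=45, draw]
    FD 16: (-51.276,-64.276) -> (-39.962,-52.962) [heading=45, draw]
    -- iteration 2/3 --
    FD 3: (-39.962,-52.962) -> (-37.841,-50.841) [heading=45, draw]
    FD 16: (-37.841,-50.841) -> (-26.527,-39.527) [heading=45, draw]
    FD 16: (-26.527,-39.527) -> (-15.213,-28.213) [heading=45, draw]
    -- iteration 3/3 --
    FD 3: (-15.213,-28.213) -> (-13.092,-26.092) [heading=45, draw]
    FD 16: (-13.092,-26.092) -> (-1.778,-14.778) [heading=45, draw]
    FD 16: (-1.778,-14.778) -> (9.536,-3.464) [heading=45, draw]
  ]
]
LT 90: heading 45 -> 135
LT 180: heading 135 -> 315
LT 270: heading 315 -> 225
Final: pos=(9.536,-3.464), heading=225, 41 segment(s) drawn

Segment endpoints: x in {-161.584, -150.271, -148.149, -138.957, -136.836, -125.522, -125.522, -123.401, -114.208, -112.087, -112.087, -100.773, -100.773, -98.652, -89.459, -87.338, -87.338, -76.024, -76.024, -64.711, -64.711, -62.589, -53.397, -51.276, -51.276, -39.962, -39.962, -37.841, -28.648, -26.527, -26.527, -15.213, -15.213, -13.092, -3.899, -1.778, -1.778, 6, 9.536, 9.536}, y in {-89.024, -77.711, -77.711, -75.589, -66.397, -64.276, -64.276, -52.962, -52.962, -50.841, -41.648, -39.527, -39.527, -28.213, -28.213, -26.092, -16.899, -14.778, -14.778, -7, -3.464, -3.464, -3.464, 7.849, 7.849, 9.971, 19.163, 21.284, 32.598, 34.719, 43.912, 46.033, 57.347, 59.468, 68.66, 70.782, 82.095}
xmin=-161.584, ymin=-89.024, xmax=9.536, ymax=82.095

Answer: -161.584 -89.024 9.536 82.095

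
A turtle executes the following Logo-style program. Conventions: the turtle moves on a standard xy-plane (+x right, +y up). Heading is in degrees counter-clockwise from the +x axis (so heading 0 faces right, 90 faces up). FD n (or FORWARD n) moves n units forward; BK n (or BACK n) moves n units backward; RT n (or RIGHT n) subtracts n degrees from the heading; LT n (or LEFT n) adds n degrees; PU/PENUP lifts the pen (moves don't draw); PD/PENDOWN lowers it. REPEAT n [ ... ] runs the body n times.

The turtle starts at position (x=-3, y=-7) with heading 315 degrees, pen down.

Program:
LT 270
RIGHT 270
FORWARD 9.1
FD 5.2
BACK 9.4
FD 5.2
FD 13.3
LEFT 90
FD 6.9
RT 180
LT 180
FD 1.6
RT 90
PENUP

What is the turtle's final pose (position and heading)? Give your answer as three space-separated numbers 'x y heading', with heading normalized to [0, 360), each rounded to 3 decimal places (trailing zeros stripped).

Executing turtle program step by step:
Start: pos=(-3,-7), heading=315, pen down
LT 270: heading 315 -> 225
RT 270: heading 225 -> 315
FD 9.1: (-3,-7) -> (3.435,-13.435) [heading=315, draw]
FD 5.2: (3.435,-13.435) -> (7.112,-17.112) [heading=315, draw]
BK 9.4: (7.112,-17.112) -> (0.465,-10.465) [heading=315, draw]
FD 5.2: (0.465,-10.465) -> (4.142,-14.142) [heading=315, draw]
FD 13.3: (4.142,-14.142) -> (13.546,-23.546) [heading=315, draw]
LT 90: heading 315 -> 45
FD 6.9: (13.546,-23.546) -> (18.425,-18.667) [heading=45, draw]
RT 180: heading 45 -> 225
LT 180: heading 225 -> 45
FD 1.6: (18.425,-18.667) -> (19.557,-17.536) [heading=45, draw]
RT 90: heading 45 -> 315
PU: pen up
Final: pos=(19.557,-17.536), heading=315, 7 segment(s) drawn

Answer: 19.557 -17.536 315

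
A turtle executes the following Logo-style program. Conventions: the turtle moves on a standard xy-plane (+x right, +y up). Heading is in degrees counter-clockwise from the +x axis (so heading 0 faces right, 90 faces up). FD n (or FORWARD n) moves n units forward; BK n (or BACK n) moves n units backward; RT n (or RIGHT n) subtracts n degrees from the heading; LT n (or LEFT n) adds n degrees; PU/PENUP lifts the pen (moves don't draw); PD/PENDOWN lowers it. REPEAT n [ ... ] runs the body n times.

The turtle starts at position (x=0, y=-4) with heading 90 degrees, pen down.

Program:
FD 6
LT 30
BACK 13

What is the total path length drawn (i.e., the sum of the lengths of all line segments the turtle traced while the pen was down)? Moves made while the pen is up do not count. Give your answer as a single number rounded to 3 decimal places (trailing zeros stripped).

Executing turtle program step by step:
Start: pos=(0,-4), heading=90, pen down
FD 6: (0,-4) -> (0,2) [heading=90, draw]
LT 30: heading 90 -> 120
BK 13: (0,2) -> (6.5,-9.258) [heading=120, draw]
Final: pos=(6.5,-9.258), heading=120, 2 segment(s) drawn

Segment lengths:
  seg 1: (0,-4) -> (0,2), length = 6
  seg 2: (0,2) -> (6.5,-9.258), length = 13
Total = 19

Answer: 19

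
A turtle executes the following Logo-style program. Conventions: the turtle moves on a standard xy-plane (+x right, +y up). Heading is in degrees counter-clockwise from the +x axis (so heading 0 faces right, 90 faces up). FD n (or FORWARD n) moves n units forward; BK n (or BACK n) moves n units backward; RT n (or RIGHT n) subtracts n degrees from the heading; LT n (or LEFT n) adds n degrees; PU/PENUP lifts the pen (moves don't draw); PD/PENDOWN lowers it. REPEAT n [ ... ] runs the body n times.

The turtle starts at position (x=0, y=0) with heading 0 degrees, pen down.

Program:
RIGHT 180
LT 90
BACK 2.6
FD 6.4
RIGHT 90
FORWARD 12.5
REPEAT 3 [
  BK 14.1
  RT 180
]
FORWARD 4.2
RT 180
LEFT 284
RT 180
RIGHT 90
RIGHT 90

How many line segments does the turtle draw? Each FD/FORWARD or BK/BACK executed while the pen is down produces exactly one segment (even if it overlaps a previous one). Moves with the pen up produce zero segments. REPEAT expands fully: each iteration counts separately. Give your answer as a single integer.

Executing turtle program step by step:
Start: pos=(0,0), heading=0, pen down
RT 180: heading 0 -> 180
LT 90: heading 180 -> 270
BK 2.6: (0,0) -> (0,2.6) [heading=270, draw]
FD 6.4: (0,2.6) -> (0,-3.8) [heading=270, draw]
RT 90: heading 270 -> 180
FD 12.5: (0,-3.8) -> (-12.5,-3.8) [heading=180, draw]
REPEAT 3 [
  -- iteration 1/3 --
  BK 14.1: (-12.5,-3.8) -> (1.6,-3.8) [heading=180, draw]
  RT 180: heading 180 -> 0
  -- iteration 2/3 --
  BK 14.1: (1.6,-3.8) -> (-12.5,-3.8) [heading=0, draw]
  RT 180: heading 0 -> 180
  -- iteration 3/3 --
  BK 14.1: (-12.5,-3.8) -> (1.6,-3.8) [heading=180, draw]
  RT 180: heading 180 -> 0
]
FD 4.2: (1.6,-3.8) -> (5.8,-3.8) [heading=0, draw]
RT 180: heading 0 -> 180
LT 284: heading 180 -> 104
RT 180: heading 104 -> 284
RT 90: heading 284 -> 194
RT 90: heading 194 -> 104
Final: pos=(5.8,-3.8), heading=104, 7 segment(s) drawn
Segments drawn: 7

Answer: 7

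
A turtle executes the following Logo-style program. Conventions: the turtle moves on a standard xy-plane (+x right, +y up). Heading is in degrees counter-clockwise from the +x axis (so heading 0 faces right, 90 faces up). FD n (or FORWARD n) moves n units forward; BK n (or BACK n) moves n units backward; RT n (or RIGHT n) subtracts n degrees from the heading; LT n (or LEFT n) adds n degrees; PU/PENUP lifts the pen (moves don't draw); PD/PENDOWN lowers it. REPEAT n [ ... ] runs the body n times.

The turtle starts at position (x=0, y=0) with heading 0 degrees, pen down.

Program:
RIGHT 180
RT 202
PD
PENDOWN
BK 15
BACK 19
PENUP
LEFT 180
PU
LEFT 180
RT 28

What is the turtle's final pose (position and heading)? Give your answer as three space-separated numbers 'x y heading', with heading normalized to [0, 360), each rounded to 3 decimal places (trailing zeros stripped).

Answer: -31.524 12.737 310

Derivation:
Executing turtle program step by step:
Start: pos=(0,0), heading=0, pen down
RT 180: heading 0 -> 180
RT 202: heading 180 -> 338
PD: pen down
PD: pen down
BK 15: (0,0) -> (-13.908,5.619) [heading=338, draw]
BK 19: (-13.908,5.619) -> (-31.524,12.737) [heading=338, draw]
PU: pen up
LT 180: heading 338 -> 158
PU: pen up
LT 180: heading 158 -> 338
RT 28: heading 338 -> 310
Final: pos=(-31.524,12.737), heading=310, 2 segment(s) drawn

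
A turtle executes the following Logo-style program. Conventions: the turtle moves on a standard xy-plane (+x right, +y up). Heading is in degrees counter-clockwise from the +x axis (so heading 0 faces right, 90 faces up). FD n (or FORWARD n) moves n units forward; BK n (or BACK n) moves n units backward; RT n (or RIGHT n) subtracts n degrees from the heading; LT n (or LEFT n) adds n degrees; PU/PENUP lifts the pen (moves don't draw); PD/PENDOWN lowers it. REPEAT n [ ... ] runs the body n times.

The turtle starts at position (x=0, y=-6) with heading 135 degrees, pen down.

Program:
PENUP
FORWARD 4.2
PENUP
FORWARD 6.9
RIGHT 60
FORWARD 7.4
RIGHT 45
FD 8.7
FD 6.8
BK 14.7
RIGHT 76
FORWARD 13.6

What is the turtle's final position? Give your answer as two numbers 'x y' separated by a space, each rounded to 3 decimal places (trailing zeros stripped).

Answer: 4.207 -0.386

Derivation:
Executing turtle program step by step:
Start: pos=(0,-6), heading=135, pen down
PU: pen up
FD 4.2: (0,-6) -> (-2.97,-3.03) [heading=135, move]
PU: pen up
FD 6.9: (-2.97,-3.03) -> (-7.849,1.849) [heading=135, move]
RT 60: heading 135 -> 75
FD 7.4: (-7.849,1.849) -> (-5.934,8.997) [heading=75, move]
RT 45: heading 75 -> 30
FD 8.7: (-5.934,8.997) -> (1.601,13.347) [heading=30, move]
FD 6.8: (1.601,13.347) -> (7.49,16.747) [heading=30, move]
BK 14.7: (7.49,16.747) -> (-5.241,9.397) [heading=30, move]
RT 76: heading 30 -> 314
FD 13.6: (-5.241,9.397) -> (4.207,-0.386) [heading=314, move]
Final: pos=(4.207,-0.386), heading=314, 0 segment(s) drawn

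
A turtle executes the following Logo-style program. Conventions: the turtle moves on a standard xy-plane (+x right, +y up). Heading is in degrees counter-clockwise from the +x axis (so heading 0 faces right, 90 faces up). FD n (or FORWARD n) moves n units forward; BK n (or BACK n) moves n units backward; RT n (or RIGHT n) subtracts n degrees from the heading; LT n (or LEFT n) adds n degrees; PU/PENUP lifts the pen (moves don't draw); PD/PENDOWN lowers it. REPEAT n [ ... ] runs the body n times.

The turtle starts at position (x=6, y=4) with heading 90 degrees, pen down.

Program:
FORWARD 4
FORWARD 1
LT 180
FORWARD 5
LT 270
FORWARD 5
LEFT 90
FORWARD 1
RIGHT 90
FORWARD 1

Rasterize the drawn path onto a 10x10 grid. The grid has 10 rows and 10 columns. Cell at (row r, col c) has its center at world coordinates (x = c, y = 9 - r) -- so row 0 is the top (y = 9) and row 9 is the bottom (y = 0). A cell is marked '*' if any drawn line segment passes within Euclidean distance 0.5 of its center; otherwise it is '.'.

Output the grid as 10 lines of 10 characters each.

Segment 0: (6,4) -> (6,8)
Segment 1: (6,8) -> (6,9)
Segment 2: (6,9) -> (6,4)
Segment 3: (6,4) -> (1,4)
Segment 4: (1,4) -> (1,3)
Segment 5: (1,3) -> (-0,3)

Answer: ......*...
......*...
......*...
......*...
......*...
.******...
**........
..........
..........
..........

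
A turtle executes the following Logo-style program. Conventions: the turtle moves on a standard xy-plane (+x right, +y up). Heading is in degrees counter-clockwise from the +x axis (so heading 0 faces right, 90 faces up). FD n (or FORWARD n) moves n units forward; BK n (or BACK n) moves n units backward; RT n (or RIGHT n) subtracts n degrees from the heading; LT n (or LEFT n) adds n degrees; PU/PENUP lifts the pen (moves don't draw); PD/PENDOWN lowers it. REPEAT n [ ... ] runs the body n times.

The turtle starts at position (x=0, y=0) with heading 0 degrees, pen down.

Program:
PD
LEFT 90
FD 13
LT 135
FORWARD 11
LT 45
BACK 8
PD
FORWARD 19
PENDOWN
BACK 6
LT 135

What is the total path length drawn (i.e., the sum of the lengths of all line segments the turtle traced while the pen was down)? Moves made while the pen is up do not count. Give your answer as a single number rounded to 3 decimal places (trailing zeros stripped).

Executing turtle program step by step:
Start: pos=(0,0), heading=0, pen down
PD: pen down
LT 90: heading 0 -> 90
FD 13: (0,0) -> (0,13) [heading=90, draw]
LT 135: heading 90 -> 225
FD 11: (0,13) -> (-7.778,5.222) [heading=225, draw]
LT 45: heading 225 -> 270
BK 8: (-7.778,5.222) -> (-7.778,13.222) [heading=270, draw]
PD: pen down
FD 19: (-7.778,13.222) -> (-7.778,-5.778) [heading=270, draw]
PD: pen down
BK 6: (-7.778,-5.778) -> (-7.778,0.222) [heading=270, draw]
LT 135: heading 270 -> 45
Final: pos=(-7.778,0.222), heading=45, 5 segment(s) drawn

Segment lengths:
  seg 1: (0,0) -> (0,13), length = 13
  seg 2: (0,13) -> (-7.778,5.222), length = 11
  seg 3: (-7.778,5.222) -> (-7.778,13.222), length = 8
  seg 4: (-7.778,13.222) -> (-7.778,-5.778), length = 19
  seg 5: (-7.778,-5.778) -> (-7.778,0.222), length = 6
Total = 57

Answer: 57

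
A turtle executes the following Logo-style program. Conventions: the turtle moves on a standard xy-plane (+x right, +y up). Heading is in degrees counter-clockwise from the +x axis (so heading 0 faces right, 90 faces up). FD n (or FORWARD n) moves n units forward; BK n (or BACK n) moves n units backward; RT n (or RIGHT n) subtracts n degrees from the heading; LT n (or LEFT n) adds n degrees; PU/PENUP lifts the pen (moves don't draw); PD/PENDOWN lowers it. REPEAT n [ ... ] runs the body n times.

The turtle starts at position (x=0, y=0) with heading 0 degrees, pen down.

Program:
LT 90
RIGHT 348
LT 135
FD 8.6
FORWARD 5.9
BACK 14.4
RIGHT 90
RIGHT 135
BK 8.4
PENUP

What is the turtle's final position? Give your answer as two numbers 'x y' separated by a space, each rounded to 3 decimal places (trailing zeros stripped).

Executing turtle program step by step:
Start: pos=(0,0), heading=0, pen down
LT 90: heading 0 -> 90
RT 348: heading 90 -> 102
LT 135: heading 102 -> 237
FD 8.6: (0,0) -> (-4.684,-7.213) [heading=237, draw]
FD 5.9: (-4.684,-7.213) -> (-7.897,-12.161) [heading=237, draw]
BK 14.4: (-7.897,-12.161) -> (-0.054,-0.084) [heading=237, draw]
RT 90: heading 237 -> 147
RT 135: heading 147 -> 12
BK 8.4: (-0.054,-0.084) -> (-8.271,-1.83) [heading=12, draw]
PU: pen up
Final: pos=(-8.271,-1.83), heading=12, 4 segment(s) drawn

Answer: -8.271 -1.83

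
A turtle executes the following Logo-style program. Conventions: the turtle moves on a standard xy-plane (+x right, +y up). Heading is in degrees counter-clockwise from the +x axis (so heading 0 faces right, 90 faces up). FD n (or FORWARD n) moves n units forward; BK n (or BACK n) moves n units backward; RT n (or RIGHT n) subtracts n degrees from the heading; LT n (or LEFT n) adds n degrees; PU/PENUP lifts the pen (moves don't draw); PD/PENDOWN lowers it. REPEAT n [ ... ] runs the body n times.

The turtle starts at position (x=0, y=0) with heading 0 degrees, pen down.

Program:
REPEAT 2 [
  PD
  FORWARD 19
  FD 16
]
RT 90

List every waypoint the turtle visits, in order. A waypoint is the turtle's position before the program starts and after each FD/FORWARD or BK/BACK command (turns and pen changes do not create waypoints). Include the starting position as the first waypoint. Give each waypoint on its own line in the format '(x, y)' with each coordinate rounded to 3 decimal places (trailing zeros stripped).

Answer: (0, 0)
(19, 0)
(35, 0)
(54, 0)
(70, 0)

Derivation:
Executing turtle program step by step:
Start: pos=(0,0), heading=0, pen down
REPEAT 2 [
  -- iteration 1/2 --
  PD: pen down
  FD 19: (0,0) -> (19,0) [heading=0, draw]
  FD 16: (19,0) -> (35,0) [heading=0, draw]
  -- iteration 2/2 --
  PD: pen down
  FD 19: (35,0) -> (54,0) [heading=0, draw]
  FD 16: (54,0) -> (70,0) [heading=0, draw]
]
RT 90: heading 0 -> 270
Final: pos=(70,0), heading=270, 4 segment(s) drawn
Waypoints (5 total):
(0, 0)
(19, 0)
(35, 0)
(54, 0)
(70, 0)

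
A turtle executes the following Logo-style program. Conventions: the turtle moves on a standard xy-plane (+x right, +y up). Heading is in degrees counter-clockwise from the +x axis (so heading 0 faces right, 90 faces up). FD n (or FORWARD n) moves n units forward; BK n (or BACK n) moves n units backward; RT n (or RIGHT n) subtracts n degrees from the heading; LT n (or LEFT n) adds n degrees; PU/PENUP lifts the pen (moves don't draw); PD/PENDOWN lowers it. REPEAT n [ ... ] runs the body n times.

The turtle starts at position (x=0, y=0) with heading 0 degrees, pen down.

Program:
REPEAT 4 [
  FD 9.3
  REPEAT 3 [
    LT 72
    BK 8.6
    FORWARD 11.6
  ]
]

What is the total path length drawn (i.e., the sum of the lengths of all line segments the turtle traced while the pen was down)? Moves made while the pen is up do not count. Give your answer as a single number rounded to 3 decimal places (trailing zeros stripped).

Executing turtle program step by step:
Start: pos=(0,0), heading=0, pen down
REPEAT 4 [
  -- iteration 1/4 --
  FD 9.3: (0,0) -> (9.3,0) [heading=0, draw]
  REPEAT 3 [
    -- iteration 1/3 --
    LT 72: heading 0 -> 72
    BK 8.6: (9.3,0) -> (6.642,-8.179) [heading=72, draw]
    FD 11.6: (6.642,-8.179) -> (10.227,2.853) [heading=72, draw]
    -- iteration 2/3 --
    LT 72: heading 72 -> 144
    BK 8.6: (10.227,2.853) -> (17.185,-2.202) [heading=144, draw]
    FD 11.6: (17.185,-2.202) -> (7.8,4.617) [heading=144, draw]
    -- iteration 3/3 --
    LT 72: heading 144 -> 216
    BK 8.6: (7.8,4.617) -> (14.758,9.671) [heading=216, draw]
    FD 11.6: (14.758,9.671) -> (5.373,2.853) [heading=216, draw]
  ]
  -- iteration 2/4 --
  FD 9.3: (5.373,2.853) -> (-2.151,-2.613) [heading=216, draw]
  REPEAT 3 [
    -- iteration 1/3 --
    LT 72: heading 216 -> 288
    BK 8.6: (-2.151,-2.613) -> (-4.808,5.566) [heading=288, draw]
    FD 11.6: (-4.808,5.566) -> (-1.224,-5.466) [heading=288, draw]
    -- iteration 2/3 --
    LT 72: heading 288 -> 0
    BK 8.6: (-1.224,-5.466) -> (-9.824,-5.466) [heading=0, draw]
    FD 11.6: (-9.824,-5.466) -> (1.776,-5.466) [heading=0, draw]
    -- iteration 3/3 --
    LT 72: heading 0 -> 72
    BK 8.6: (1.776,-5.466) -> (-0.881,-13.645) [heading=72, draw]
    FD 11.6: (-0.881,-13.645) -> (2.703,-2.613) [heading=72, draw]
  ]
  -- iteration 3/4 --
  FD 9.3: (2.703,-2.613) -> (5.577,6.232) [heading=72, draw]
  REPEAT 3 [
    -- iteration 1/3 --
    LT 72: heading 72 -> 144
    BK 8.6: (5.577,6.232) -> (12.535,1.177) [heading=144, draw]
    FD 11.6: (12.535,1.177) -> (3.15,7.995) [heading=144, draw]
    -- iteration 2/3 --
    LT 72: heading 144 -> 216
    BK 8.6: (3.15,7.995) -> (10.108,13.05) [heading=216, draw]
    FD 11.6: (10.108,13.05) -> (0.723,6.232) [heading=216, draw]
    -- iteration 3/3 --
    LT 72: heading 216 -> 288
    BK 8.6: (0.723,6.232) -> (-1.935,14.411) [heading=288, draw]
    FD 11.6: (-1.935,14.411) -> (1.65,3.378) [heading=288, draw]
  ]
  -- iteration 4/4 --
  FD 9.3: (1.65,3.378) -> (4.524,-5.466) [heading=288, draw]
  REPEAT 3 [
    -- iteration 1/3 --
    LT 72: heading 288 -> 0
    BK 8.6: (4.524,-5.466) -> (-4.076,-5.466) [heading=0, draw]
    FD 11.6: (-4.076,-5.466) -> (7.524,-5.466) [heading=0, draw]
    -- iteration 2/3 --
    LT 72: heading 0 -> 72
    BK 8.6: (7.524,-5.466) -> (4.866,-13.645) [heading=72, draw]
    FD 11.6: (4.866,-13.645) -> (8.451,-2.613) [heading=72, draw]
    -- iteration 3/3 --
    LT 72: heading 72 -> 144
    BK 8.6: (8.451,-2.613) -> (15.408,-7.668) [heading=144, draw]
    FD 11.6: (15.408,-7.668) -> (6.024,-0.85) [heading=144, draw]
  ]
]
Final: pos=(6.024,-0.85), heading=144, 28 segment(s) drawn

Segment lengths:
  seg 1: (0,0) -> (9.3,0), length = 9.3
  seg 2: (9.3,0) -> (6.642,-8.179), length = 8.6
  seg 3: (6.642,-8.179) -> (10.227,2.853), length = 11.6
  seg 4: (10.227,2.853) -> (17.185,-2.202), length = 8.6
  seg 5: (17.185,-2.202) -> (7.8,4.617), length = 11.6
  seg 6: (7.8,4.617) -> (14.758,9.671), length = 8.6
  seg 7: (14.758,9.671) -> (5.373,2.853), length = 11.6
  seg 8: (5.373,2.853) -> (-2.151,-2.613), length = 9.3
  seg 9: (-2.151,-2.613) -> (-4.808,5.566), length = 8.6
  seg 10: (-4.808,5.566) -> (-1.224,-5.466), length = 11.6
  seg 11: (-1.224,-5.466) -> (-9.824,-5.466), length = 8.6
  seg 12: (-9.824,-5.466) -> (1.776,-5.466), length = 11.6
  seg 13: (1.776,-5.466) -> (-0.881,-13.645), length = 8.6
  seg 14: (-0.881,-13.645) -> (2.703,-2.613), length = 11.6
  seg 15: (2.703,-2.613) -> (5.577,6.232), length = 9.3
  seg 16: (5.577,6.232) -> (12.535,1.177), length = 8.6
  seg 17: (12.535,1.177) -> (3.15,7.995), length = 11.6
  seg 18: (3.15,7.995) -> (10.108,13.05), length = 8.6
  seg 19: (10.108,13.05) -> (0.723,6.232), length = 11.6
  seg 20: (0.723,6.232) -> (-1.935,14.411), length = 8.6
  seg 21: (-1.935,14.411) -> (1.65,3.378), length = 11.6
  seg 22: (1.65,3.378) -> (4.524,-5.466), length = 9.3
  seg 23: (4.524,-5.466) -> (-4.076,-5.466), length = 8.6
  seg 24: (-4.076,-5.466) -> (7.524,-5.466), length = 11.6
  seg 25: (7.524,-5.466) -> (4.866,-13.645), length = 8.6
  seg 26: (4.866,-13.645) -> (8.451,-2.613), length = 11.6
  seg 27: (8.451,-2.613) -> (15.408,-7.668), length = 8.6
  seg 28: (15.408,-7.668) -> (6.024,-0.85), length = 11.6
Total = 279.6

Answer: 279.6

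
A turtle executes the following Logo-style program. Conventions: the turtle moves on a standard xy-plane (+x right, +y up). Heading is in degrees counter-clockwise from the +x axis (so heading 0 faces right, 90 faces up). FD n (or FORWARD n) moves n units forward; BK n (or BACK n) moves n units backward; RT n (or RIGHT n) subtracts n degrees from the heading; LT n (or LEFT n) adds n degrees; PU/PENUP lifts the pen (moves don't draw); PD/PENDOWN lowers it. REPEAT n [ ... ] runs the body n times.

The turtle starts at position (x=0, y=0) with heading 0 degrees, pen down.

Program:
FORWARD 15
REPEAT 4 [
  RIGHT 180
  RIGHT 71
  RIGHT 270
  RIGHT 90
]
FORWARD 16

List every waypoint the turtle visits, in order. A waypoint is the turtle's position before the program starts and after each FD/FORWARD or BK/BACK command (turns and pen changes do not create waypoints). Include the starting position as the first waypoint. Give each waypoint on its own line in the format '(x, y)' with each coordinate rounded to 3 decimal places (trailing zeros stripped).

Answer: (0, 0)
(15, 0)
(18.871, 15.525)

Derivation:
Executing turtle program step by step:
Start: pos=(0,0), heading=0, pen down
FD 15: (0,0) -> (15,0) [heading=0, draw]
REPEAT 4 [
  -- iteration 1/4 --
  RT 180: heading 0 -> 180
  RT 71: heading 180 -> 109
  RT 270: heading 109 -> 199
  RT 90: heading 199 -> 109
  -- iteration 2/4 --
  RT 180: heading 109 -> 289
  RT 71: heading 289 -> 218
  RT 270: heading 218 -> 308
  RT 90: heading 308 -> 218
  -- iteration 3/4 --
  RT 180: heading 218 -> 38
  RT 71: heading 38 -> 327
  RT 270: heading 327 -> 57
  RT 90: heading 57 -> 327
  -- iteration 4/4 --
  RT 180: heading 327 -> 147
  RT 71: heading 147 -> 76
  RT 270: heading 76 -> 166
  RT 90: heading 166 -> 76
]
FD 16: (15,0) -> (18.871,15.525) [heading=76, draw]
Final: pos=(18.871,15.525), heading=76, 2 segment(s) drawn
Waypoints (3 total):
(0, 0)
(15, 0)
(18.871, 15.525)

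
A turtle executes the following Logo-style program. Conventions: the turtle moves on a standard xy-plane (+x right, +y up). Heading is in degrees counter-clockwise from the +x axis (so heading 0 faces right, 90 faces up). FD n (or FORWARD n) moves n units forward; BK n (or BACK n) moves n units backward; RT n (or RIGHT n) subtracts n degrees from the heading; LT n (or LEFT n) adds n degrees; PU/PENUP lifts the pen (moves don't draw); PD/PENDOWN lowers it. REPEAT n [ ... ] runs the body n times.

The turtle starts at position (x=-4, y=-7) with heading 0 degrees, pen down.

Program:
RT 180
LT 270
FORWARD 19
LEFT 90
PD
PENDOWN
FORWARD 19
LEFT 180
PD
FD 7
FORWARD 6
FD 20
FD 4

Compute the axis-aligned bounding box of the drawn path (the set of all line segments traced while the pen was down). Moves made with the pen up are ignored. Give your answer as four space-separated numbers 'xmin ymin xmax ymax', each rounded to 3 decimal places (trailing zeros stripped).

Answer: -23 -7 14 12

Derivation:
Executing turtle program step by step:
Start: pos=(-4,-7), heading=0, pen down
RT 180: heading 0 -> 180
LT 270: heading 180 -> 90
FD 19: (-4,-7) -> (-4,12) [heading=90, draw]
LT 90: heading 90 -> 180
PD: pen down
PD: pen down
FD 19: (-4,12) -> (-23,12) [heading=180, draw]
LT 180: heading 180 -> 0
PD: pen down
FD 7: (-23,12) -> (-16,12) [heading=0, draw]
FD 6: (-16,12) -> (-10,12) [heading=0, draw]
FD 20: (-10,12) -> (10,12) [heading=0, draw]
FD 4: (10,12) -> (14,12) [heading=0, draw]
Final: pos=(14,12), heading=0, 6 segment(s) drawn

Segment endpoints: x in {-23, -16, -10, -4, -4, 10, 14}, y in {-7, 12, 12, 12, 12, 12}
xmin=-23, ymin=-7, xmax=14, ymax=12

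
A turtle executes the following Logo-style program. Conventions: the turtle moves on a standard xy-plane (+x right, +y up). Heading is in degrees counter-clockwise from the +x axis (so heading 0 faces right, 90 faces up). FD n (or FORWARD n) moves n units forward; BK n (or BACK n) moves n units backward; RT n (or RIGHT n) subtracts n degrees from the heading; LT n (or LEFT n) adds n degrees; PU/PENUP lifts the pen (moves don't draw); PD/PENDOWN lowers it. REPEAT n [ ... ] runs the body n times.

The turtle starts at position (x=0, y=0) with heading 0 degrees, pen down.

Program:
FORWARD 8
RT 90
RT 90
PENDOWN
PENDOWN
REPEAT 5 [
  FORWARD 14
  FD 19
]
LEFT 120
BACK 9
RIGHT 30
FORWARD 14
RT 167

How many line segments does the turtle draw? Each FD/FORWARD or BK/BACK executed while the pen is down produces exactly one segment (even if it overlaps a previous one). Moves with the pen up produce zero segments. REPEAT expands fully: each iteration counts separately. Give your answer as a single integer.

Answer: 13

Derivation:
Executing turtle program step by step:
Start: pos=(0,0), heading=0, pen down
FD 8: (0,0) -> (8,0) [heading=0, draw]
RT 90: heading 0 -> 270
RT 90: heading 270 -> 180
PD: pen down
PD: pen down
REPEAT 5 [
  -- iteration 1/5 --
  FD 14: (8,0) -> (-6,0) [heading=180, draw]
  FD 19: (-6,0) -> (-25,0) [heading=180, draw]
  -- iteration 2/5 --
  FD 14: (-25,0) -> (-39,0) [heading=180, draw]
  FD 19: (-39,0) -> (-58,0) [heading=180, draw]
  -- iteration 3/5 --
  FD 14: (-58,0) -> (-72,0) [heading=180, draw]
  FD 19: (-72,0) -> (-91,0) [heading=180, draw]
  -- iteration 4/5 --
  FD 14: (-91,0) -> (-105,0) [heading=180, draw]
  FD 19: (-105,0) -> (-124,0) [heading=180, draw]
  -- iteration 5/5 --
  FD 14: (-124,0) -> (-138,0) [heading=180, draw]
  FD 19: (-138,0) -> (-157,0) [heading=180, draw]
]
LT 120: heading 180 -> 300
BK 9: (-157,0) -> (-161.5,7.794) [heading=300, draw]
RT 30: heading 300 -> 270
FD 14: (-161.5,7.794) -> (-161.5,-6.206) [heading=270, draw]
RT 167: heading 270 -> 103
Final: pos=(-161.5,-6.206), heading=103, 13 segment(s) drawn
Segments drawn: 13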